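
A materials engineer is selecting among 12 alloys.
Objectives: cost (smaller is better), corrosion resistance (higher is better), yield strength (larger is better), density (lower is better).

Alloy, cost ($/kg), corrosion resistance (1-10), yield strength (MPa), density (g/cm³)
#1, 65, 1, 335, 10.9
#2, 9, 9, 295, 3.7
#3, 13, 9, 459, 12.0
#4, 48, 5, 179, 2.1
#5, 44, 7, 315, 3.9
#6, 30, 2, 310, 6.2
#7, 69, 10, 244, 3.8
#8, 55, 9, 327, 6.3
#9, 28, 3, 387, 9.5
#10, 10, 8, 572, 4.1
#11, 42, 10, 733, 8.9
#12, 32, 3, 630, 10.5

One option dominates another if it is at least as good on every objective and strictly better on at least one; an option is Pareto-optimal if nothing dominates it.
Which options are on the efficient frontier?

#1: dominated by #9 (cost 28≤65, corrosion resistance 3≥1, yield strength 387≥335, density 9.5≤10.9).
#2: not dominated (best cost).
#3: not dominated.
#4: not dominated (best density).
#5: not dominated.
#6: dominated by #10 (cost 10≤30, corrosion resistance 8≥2, yield strength 572≥310, density 4.1≤6.2).
#7: not dominated.
#8: not dominated.
#9: dominated by #10 (cost 10≤28, corrosion resistance 8≥3, yield strength 572≥387, density 4.1≤9.5).
#10: not dominated.
#11: not dominated (best yield strength).
#12: not dominated.

#2, #3, #4, #5, #7, #8, #10, #11, #12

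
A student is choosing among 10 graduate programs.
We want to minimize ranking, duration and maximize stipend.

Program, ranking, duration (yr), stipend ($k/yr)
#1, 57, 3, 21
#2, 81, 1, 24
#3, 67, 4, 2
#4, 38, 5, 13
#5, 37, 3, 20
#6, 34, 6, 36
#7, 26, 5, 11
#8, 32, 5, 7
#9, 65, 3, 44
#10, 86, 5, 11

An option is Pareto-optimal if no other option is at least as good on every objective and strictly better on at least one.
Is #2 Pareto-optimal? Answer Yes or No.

#1: worse on duration (3 vs 1).
#3: worse on duration (4 vs 1).
#4: worse on duration (5 vs 1).
#5: worse on duration (3 vs 1).
#6: worse on duration (6 vs 1).
#7: worse on duration (5 vs 1).
#8: worse on duration (5 vs 1).
#9: worse on duration (3 vs 1).
#10: worse on ranking (86 vs 81).
No option is at least as good as #2 on every objective and strictly better on one.

Yes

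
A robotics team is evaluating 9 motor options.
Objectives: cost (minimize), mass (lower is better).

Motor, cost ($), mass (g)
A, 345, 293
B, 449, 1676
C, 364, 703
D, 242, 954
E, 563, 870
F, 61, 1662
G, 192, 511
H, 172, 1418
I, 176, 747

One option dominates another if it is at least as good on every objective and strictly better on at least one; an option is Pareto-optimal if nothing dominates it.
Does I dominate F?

I vs F: I is worse on cost (176 vs 61), so it does not dominate F.

No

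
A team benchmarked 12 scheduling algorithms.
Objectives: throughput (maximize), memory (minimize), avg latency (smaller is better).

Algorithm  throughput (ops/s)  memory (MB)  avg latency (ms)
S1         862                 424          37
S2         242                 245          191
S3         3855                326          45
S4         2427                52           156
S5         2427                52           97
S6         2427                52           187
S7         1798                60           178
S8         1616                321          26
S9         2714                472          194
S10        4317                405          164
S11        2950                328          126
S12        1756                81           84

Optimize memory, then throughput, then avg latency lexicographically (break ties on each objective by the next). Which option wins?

S5

First minimize memory: best is 52, kept {S4, S5, S6}.
Then maximize throughput: best is 2427, kept {S4, S5, S6}.
Then minimize avg latency: best is 97, kept {S5}.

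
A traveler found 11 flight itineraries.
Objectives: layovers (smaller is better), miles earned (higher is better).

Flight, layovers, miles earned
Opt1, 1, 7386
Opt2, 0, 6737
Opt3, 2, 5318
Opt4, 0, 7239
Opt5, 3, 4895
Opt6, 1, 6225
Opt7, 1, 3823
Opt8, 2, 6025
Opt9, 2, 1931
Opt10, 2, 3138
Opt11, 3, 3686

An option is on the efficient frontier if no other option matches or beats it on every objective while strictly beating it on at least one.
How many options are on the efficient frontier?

Opt1: not dominated (best miles earned).
Opt2: dominated by Opt4 (layovers 0≤0, miles earned 7239≥6737).
Opt3: dominated by Opt1 (layovers 1≤2, miles earned 7386≥5318).
Opt4: not dominated.
Opt5: dominated by Opt1 (layovers 1≤3, miles earned 7386≥4895).
Opt6: dominated by Opt1 (layovers 1≤1, miles earned 7386≥6225).
Opt7: dominated by Opt1 (layovers 1≤1, miles earned 7386≥3823).
Opt8: dominated by Opt1 (layovers 1≤2, miles earned 7386≥6025).
Opt9: dominated by Opt1 (layovers 1≤2, miles earned 7386≥1931).
Opt10: dominated by Opt1 (layovers 1≤2, miles earned 7386≥3138).
Opt11: dominated by Opt1 (layovers 1≤3, miles earned 7386≥3686).
Pareto-optimal: Opt1, Opt4 → 2.

2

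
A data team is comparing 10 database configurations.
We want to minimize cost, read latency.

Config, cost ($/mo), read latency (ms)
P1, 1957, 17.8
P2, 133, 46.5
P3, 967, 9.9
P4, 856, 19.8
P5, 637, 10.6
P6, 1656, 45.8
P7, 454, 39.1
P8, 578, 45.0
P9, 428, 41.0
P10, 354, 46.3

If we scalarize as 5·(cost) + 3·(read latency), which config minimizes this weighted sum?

P1: 5·1957 + 3·17.8 = 9838.4
P2: 5·133 + 3·46.5 = 804.5
P3: 5·967 + 3·9.9 = 4864.7
P4: 5·856 + 3·19.8 = 4339.4
P5: 5·637 + 3·10.6 = 3216.8
P6: 5·1656 + 3·45.8 = 8417.4
P7: 5·454 + 3·39.1 = 2387.3
P8: 5·578 + 3·45.0 = 3025.0
P9: 5·428 + 3·41.0 = 2263.0
P10: 5·354 + 3·46.3 = 1908.9
Lowest: P2 at 804.5.

P2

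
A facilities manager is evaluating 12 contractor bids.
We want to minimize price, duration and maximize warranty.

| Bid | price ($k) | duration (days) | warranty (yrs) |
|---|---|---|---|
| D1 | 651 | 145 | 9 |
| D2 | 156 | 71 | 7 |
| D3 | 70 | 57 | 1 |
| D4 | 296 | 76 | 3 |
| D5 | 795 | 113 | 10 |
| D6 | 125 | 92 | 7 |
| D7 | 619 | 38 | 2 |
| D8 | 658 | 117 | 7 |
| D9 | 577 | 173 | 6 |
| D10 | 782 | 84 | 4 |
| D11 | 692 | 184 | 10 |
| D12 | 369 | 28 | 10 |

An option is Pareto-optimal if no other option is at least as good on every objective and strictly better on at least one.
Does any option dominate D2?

D1: worse on price (651 vs 156).
D3: worse on warranty (1 vs 7).
D4: worse on price (296 vs 156).
D5: worse on price (795 vs 156).
D6: worse on duration (92 vs 71).
D7: worse on price (619 vs 156).
D8: worse on price (658 vs 156).
D9: worse on price (577 vs 156).
D10: worse on price (782 vs 156).
D11: worse on price (692 vs 156).
D12: worse on price (369 vs 156).
No option is at least as good as D2 on every objective and strictly better on one.

No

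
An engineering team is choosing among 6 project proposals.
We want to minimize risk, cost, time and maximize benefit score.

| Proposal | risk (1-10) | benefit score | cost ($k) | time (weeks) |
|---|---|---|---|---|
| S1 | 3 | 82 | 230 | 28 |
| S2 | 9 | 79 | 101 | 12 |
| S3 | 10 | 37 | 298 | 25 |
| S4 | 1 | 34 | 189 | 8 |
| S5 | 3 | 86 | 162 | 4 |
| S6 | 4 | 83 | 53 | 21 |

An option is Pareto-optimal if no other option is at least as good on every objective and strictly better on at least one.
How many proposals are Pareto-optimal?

4

S1: dominated by S5 (risk 3≤3, benefit score 86≥82, cost 162≤230, time 4≤28).
S2: not dominated.
S3: dominated by S2 (risk 9≤10, benefit score 79≥37, cost 101≤298, time 12≤25).
S4: not dominated (best risk).
S5: not dominated (best benefit score).
S6: not dominated (best cost).
Pareto-optimal: S2, S4, S5, S6 → 4.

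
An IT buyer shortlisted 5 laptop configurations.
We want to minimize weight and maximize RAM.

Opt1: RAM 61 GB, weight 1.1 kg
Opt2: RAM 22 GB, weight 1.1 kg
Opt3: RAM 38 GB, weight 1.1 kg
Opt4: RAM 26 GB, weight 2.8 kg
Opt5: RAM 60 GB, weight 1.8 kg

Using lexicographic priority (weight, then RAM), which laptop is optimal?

First minimize weight: best is 1.1, kept {Opt1, Opt2, Opt3}.
Then maximize RAM: best is 61, kept {Opt1}.

Opt1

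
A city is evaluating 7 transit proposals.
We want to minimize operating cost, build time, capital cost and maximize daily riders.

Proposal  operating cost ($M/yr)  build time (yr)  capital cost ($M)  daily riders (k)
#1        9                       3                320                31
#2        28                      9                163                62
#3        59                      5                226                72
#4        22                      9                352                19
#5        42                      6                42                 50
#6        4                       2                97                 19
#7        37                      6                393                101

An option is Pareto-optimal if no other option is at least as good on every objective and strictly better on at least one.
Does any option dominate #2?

#1: worse on capital cost (320 vs 163).
#3: worse on operating cost (59 vs 28).
#4: worse on capital cost (352 vs 163).
#5: worse on operating cost (42 vs 28).
#6: worse on daily riders (19 vs 62).
#7: worse on operating cost (37 vs 28).
No option is at least as good as #2 on every objective and strictly better on one.

No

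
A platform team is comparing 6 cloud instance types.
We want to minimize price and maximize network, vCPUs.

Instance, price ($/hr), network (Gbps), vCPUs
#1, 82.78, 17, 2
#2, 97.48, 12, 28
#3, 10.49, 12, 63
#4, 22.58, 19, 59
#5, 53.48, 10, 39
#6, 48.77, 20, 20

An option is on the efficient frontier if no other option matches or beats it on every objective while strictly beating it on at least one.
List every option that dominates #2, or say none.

#3, #4

#3: price 10.49≤97.48, network 12≥12, vCPUs 63≥28 — dominates #2.
#4: price 22.58≤97.48, network 19≥12, vCPUs 59≥28 — dominates #2.
Others (#1, #5, #6) are each worse than #2 on at least one objective.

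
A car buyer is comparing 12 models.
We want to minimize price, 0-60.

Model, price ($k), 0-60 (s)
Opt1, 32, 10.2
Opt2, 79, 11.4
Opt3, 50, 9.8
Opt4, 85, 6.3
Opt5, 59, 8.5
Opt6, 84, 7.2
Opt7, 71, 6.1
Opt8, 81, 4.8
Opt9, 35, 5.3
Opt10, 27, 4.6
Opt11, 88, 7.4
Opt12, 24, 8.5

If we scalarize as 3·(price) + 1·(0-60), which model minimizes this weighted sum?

Opt12

Opt1: 3·32 + 1·10.2 = 106.2
Opt2: 3·79 + 1·11.4 = 248.4
Opt3: 3·50 + 1·9.8 = 159.8
Opt4: 3·85 + 1·6.3 = 261.3
Opt5: 3·59 + 1·8.5 = 185.5
Opt6: 3·84 + 1·7.2 = 259.2
Opt7: 3·71 + 1·6.1 = 219.1
Opt8: 3·81 + 1·4.8 = 247.8
Opt9: 3·35 + 1·5.3 = 110.3
Opt10: 3·27 + 1·4.6 = 85.6
Opt11: 3·88 + 1·7.4 = 271.4
Opt12: 3·24 + 1·8.5 = 80.5
Lowest: Opt12 at 80.5.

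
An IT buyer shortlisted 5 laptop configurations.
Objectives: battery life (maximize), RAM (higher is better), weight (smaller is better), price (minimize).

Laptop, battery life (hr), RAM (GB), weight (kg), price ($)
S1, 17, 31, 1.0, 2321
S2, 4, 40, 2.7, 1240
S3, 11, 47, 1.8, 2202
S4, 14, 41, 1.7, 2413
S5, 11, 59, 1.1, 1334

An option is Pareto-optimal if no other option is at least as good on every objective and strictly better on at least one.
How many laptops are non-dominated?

4

S1: not dominated (best battery life).
S2: not dominated (best price).
S3: dominated by S5 (battery life 11≥11, RAM 59≥47, weight 1.1≤1.8, price 1334≤2202).
S4: not dominated.
S5: not dominated (best RAM).
Pareto-optimal: S1, S2, S4, S5 → 4.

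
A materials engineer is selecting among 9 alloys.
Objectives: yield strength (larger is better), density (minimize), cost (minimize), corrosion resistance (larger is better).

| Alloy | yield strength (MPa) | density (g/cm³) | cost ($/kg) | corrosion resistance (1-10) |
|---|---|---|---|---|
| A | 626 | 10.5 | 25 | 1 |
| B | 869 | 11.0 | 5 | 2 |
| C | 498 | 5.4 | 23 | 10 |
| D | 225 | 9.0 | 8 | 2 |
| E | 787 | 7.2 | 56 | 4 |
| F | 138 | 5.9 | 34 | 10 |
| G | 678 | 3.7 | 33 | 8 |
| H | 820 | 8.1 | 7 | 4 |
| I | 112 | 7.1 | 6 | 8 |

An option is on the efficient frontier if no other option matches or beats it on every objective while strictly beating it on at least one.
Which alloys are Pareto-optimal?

A: dominated by H (yield strength 820≥626, density 8.1≤10.5, cost 7≤25, corrosion resistance 4≥1).
B: not dominated (best yield strength).
C: not dominated.
D: dominated by H (yield strength 820≥225, density 8.1≤9.0, cost 7≤8, corrosion resistance 4≥2).
E: not dominated.
F: dominated by C (yield strength 498≥138, density 5.4≤5.9, cost 23≤34, corrosion resistance 10≥10).
G: not dominated (best density).
H: not dominated.
I: not dominated.

B, C, E, G, H, I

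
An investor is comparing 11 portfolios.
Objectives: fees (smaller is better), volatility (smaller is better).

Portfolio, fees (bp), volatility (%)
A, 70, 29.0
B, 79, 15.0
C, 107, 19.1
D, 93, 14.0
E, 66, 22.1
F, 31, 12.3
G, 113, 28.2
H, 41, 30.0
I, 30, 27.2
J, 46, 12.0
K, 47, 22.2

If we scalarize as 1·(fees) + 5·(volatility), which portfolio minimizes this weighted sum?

F

A: 1·70 + 5·29.0 = 215.0
B: 1·79 + 5·15.0 = 154.0
C: 1·107 + 5·19.1 = 202.5
D: 1·93 + 5·14.0 = 163.0
E: 1·66 + 5·22.1 = 176.5
F: 1·31 + 5·12.3 = 92.5
G: 1·113 + 5·28.2 = 254.0
H: 1·41 + 5·30.0 = 191.0
I: 1·30 + 5·27.2 = 166.0
J: 1·46 + 5·12.0 = 106.0
K: 1·47 + 5·22.2 = 158.0
Lowest: F at 92.5.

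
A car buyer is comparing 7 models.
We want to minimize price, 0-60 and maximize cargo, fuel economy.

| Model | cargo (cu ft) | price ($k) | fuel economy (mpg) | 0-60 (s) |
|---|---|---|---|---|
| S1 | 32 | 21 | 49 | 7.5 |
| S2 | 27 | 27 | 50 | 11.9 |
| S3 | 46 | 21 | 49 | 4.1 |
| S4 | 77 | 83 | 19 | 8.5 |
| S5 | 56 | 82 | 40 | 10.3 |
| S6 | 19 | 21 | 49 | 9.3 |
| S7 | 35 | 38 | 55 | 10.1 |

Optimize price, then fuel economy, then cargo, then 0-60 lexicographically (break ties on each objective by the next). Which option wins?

S3

First minimize price: best is 21, kept {S1, S3, S6}.
Then maximize fuel economy: best is 49, kept {S1, S3, S6}.
Then maximize cargo: best is 46, kept {S3}.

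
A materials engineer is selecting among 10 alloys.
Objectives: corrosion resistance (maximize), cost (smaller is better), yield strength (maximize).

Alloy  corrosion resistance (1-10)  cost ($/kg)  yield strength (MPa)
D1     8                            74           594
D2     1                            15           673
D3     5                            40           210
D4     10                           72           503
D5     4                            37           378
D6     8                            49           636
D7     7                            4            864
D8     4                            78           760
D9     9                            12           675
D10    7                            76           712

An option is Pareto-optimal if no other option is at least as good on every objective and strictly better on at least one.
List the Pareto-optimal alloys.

D1: dominated by D6 (corrosion resistance 8≥8, cost 49≤74, yield strength 636≥594).
D2: dominated by D7 (corrosion resistance 7≥1, cost 4≤15, yield strength 864≥673).
D3: dominated by D7 (corrosion resistance 7≥5, cost 4≤40, yield strength 864≥210).
D4: not dominated (best corrosion resistance).
D5: dominated by D7 (corrosion resistance 7≥4, cost 4≤37, yield strength 864≥378).
D6: dominated by D9 (corrosion resistance 9≥8, cost 12≤49, yield strength 675≥636).
D7: not dominated (best cost).
D8: dominated by D7 (corrosion resistance 7≥4, cost 4≤78, yield strength 864≥760).
D9: not dominated.
D10: dominated by D7 (corrosion resistance 7≥7, cost 4≤76, yield strength 864≥712).

D4, D7, D9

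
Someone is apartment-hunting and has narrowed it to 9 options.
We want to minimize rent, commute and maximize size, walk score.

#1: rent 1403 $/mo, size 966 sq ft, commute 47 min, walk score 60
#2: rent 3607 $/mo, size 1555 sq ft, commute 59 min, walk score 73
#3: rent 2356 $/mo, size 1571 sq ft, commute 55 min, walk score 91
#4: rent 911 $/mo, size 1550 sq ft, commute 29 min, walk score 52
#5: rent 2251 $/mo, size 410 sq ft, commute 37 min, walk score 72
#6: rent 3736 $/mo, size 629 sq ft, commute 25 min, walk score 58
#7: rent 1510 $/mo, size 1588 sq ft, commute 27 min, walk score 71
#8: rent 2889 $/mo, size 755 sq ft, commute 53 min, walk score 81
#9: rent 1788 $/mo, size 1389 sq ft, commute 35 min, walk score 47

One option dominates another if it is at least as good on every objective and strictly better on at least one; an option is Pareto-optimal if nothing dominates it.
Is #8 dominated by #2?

#2 vs #8: #2 is worse on rent (3607 vs 2889), so it does not dominate #8.

No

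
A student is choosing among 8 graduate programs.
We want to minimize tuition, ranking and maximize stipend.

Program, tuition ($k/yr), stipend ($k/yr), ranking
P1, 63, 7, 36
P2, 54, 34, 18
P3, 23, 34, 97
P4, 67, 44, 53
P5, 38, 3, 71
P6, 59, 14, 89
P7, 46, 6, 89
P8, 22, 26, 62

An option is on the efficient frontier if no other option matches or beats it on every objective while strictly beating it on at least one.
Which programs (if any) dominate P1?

P2

P2: tuition 54≤63, stipend 34≥7, ranking 18≤36 — dominates P1.
Others (P3, P4, P5, P6, P7, P8) are each worse than P1 on at least one objective.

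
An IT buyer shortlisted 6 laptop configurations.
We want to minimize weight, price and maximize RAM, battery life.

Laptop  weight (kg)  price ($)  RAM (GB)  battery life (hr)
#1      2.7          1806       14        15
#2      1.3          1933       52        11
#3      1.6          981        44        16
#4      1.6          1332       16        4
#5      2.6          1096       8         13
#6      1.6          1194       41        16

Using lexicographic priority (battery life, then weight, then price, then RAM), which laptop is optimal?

#3

First maximize battery life: best is 16, kept {#3, #6}.
Then minimize weight: best is 1.6, kept {#3, #6}.
Then minimize price: best is 981, kept {#3}.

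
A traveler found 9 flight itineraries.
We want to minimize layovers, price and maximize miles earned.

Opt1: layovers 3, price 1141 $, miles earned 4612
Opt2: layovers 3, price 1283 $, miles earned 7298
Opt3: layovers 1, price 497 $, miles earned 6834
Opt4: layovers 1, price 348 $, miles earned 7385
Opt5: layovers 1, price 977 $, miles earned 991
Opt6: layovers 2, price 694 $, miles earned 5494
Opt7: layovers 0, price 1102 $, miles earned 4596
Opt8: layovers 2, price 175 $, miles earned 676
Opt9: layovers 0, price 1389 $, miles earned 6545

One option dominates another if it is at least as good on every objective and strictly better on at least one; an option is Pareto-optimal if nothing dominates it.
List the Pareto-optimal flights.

Opt4, Opt7, Opt8, Opt9

Opt1: dominated by Opt3 (layovers 1≤3, price 497≤1141, miles earned 6834≥4612).
Opt2: dominated by Opt4 (layovers 1≤3, price 348≤1283, miles earned 7385≥7298).
Opt3: dominated by Opt4 (layovers 1≤1, price 348≤497, miles earned 7385≥6834).
Opt4: not dominated (best miles earned).
Opt5: dominated by Opt3 (layovers 1≤1, price 497≤977, miles earned 6834≥991).
Opt6: dominated by Opt3 (layovers 1≤2, price 497≤694, miles earned 6834≥5494).
Opt7: not dominated.
Opt8: not dominated (best price).
Opt9: not dominated.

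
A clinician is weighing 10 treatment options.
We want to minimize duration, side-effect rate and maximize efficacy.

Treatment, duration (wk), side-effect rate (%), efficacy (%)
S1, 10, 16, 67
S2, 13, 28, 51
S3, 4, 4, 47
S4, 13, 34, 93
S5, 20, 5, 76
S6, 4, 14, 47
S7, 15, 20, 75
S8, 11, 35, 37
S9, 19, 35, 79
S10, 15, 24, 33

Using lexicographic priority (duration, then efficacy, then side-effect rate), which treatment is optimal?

S3

First minimize duration: best is 4, kept {S3, S6}.
Then maximize efficacy: best is 47, kept {S3, S6}.
Then minimize side-effect rate: best is 4, kept {S3}.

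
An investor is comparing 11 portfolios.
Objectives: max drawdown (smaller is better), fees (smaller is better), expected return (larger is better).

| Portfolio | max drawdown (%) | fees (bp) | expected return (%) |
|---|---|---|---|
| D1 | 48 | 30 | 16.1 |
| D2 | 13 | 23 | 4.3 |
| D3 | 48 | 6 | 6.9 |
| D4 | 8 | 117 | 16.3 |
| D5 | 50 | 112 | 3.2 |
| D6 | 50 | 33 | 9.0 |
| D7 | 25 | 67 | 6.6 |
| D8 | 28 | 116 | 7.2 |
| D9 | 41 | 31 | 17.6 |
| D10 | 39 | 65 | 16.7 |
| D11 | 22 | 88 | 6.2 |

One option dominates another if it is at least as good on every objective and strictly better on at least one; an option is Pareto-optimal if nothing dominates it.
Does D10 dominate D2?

No

D10 vs D2: D10 is worse on max drawdown (39 vs 13), so it does not dominate D2.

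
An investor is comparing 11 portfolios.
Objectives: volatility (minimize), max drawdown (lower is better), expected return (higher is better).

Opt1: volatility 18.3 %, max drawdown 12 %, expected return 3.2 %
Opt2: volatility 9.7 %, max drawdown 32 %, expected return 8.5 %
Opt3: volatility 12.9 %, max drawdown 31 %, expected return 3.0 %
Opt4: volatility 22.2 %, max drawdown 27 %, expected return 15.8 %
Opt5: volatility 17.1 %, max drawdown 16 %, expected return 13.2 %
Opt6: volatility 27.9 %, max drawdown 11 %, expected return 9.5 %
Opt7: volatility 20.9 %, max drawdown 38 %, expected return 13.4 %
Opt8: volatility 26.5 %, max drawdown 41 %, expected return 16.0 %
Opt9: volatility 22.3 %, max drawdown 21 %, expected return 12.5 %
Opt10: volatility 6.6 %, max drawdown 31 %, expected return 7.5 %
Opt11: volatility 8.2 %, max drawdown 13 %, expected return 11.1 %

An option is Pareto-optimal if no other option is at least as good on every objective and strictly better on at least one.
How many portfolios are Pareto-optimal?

Opt1: not dominated.
Opt2: dominated by Opt11 (volatility 8.2≤9.7, max drawdown 13≤32, expected return 11.1≥8.5).
Opt3: dominated by Opt10 (volatility 6.6≤12.9, max drawdown 31≤31, expected return 7.5≥3.0).
Opt4: not dominated.
Opt5: not dominated.
Opt6: not dominated (best max drawdown).
Opt7: not dominated.
Opt8: not dominated (best expected return).
Opt9: dominated by Opt5 (volatility 17.1≤22.3, max drawdown 16≤21, expected return 13.2≥12.5).
Opt10: not dominated (best volatility).
Opt11: not dominated.
Pareto-optimal: Opt1, Opt4, Opt5, Opt6, Opt7, Opt8, Opt10, Opt11 → 8.

8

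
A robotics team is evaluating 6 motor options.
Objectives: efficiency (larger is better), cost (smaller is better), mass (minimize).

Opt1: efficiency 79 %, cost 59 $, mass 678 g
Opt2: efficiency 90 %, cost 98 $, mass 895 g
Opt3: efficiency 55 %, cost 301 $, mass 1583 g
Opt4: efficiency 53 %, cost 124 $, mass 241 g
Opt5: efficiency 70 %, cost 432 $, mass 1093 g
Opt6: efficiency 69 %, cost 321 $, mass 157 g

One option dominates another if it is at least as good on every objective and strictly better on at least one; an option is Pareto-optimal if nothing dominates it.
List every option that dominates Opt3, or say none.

Opt1: efficiency 79≥55, cost 59≤301, mass 678≤1583 — dominates Opt3.
Opt2: efficiency 90≥55, cost 98≤301, mass 895≤1583 — dominates Opt3.
Others (Opt4, Opt5, Opt6) are each worse than Opt3 on at least one objective.

Opt1, Opt2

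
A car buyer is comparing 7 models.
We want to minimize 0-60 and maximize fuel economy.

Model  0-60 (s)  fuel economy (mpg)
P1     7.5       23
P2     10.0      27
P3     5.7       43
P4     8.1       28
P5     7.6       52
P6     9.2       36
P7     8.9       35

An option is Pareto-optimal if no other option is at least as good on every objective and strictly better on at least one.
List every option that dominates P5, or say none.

none

P1: worse on fuel economy (23 vs 52).
P2: worse on 0-60 (10.0 vs 7.6).
P3: worse on fuel economy (43 vs 52).
P4: worse on 0-60 (8.1 vs 7.6).
P6: worse on 0-60 (9.2 vs 7.6).
P7: worse on 0-60 (8.9 vs 7.6).
No option dominates P5.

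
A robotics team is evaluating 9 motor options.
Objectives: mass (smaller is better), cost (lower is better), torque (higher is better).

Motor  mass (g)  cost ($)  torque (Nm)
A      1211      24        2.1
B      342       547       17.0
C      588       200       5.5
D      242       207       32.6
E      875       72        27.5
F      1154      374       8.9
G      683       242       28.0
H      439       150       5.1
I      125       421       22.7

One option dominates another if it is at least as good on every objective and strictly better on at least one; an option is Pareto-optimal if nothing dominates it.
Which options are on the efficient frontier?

A, C, D, E, H, I

A: not dominated (best cost).
B: dominated by D (mass 242≤342, cost 207≤547, torque 32.6≥17.0).
C: not dominated.
D: not dominated (best torque).
E: not dominated.
F: dominated by D (mass 242≤1154, cost 207≤374, torque 32.6≥8.9).
G: dominated by D (mass 242≤683, cost 207≤242, torque 32.6≥28.0).
H: not dominated.
I: not dominated (best mass).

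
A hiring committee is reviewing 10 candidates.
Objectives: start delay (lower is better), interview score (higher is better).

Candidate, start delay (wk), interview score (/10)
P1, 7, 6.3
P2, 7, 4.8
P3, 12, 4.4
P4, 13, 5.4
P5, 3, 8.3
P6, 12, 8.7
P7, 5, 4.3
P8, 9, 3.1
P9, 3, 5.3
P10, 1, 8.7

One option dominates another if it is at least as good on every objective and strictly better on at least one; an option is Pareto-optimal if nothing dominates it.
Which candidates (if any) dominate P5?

P10: start delay 1≤3, interview score 8.7≥8.3 — dominates P5.
Others (P1, P2, P3, P4, P6, P7, P8, P9) are each worse than P5 on at least one objective.

P10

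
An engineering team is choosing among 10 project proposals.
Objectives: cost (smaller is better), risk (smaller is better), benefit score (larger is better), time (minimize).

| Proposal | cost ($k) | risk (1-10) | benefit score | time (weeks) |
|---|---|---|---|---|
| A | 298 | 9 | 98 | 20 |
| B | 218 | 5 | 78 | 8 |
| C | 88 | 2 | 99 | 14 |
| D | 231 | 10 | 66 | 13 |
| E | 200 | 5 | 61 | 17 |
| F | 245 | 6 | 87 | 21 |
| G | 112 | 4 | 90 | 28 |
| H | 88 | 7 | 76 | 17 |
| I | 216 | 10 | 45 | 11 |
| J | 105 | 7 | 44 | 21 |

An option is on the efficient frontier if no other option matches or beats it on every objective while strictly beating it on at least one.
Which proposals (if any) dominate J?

C, H

C: cost 88≤105, risk 2≤7, benefit score 99≥44, time 14≤21 — dominates J.
H: cost 88≤105, risk 7≤7, benefit score 76≥44, time 17≤21 — dominates J.
Others (A, B, D, E, F, G, I) are each worse than J on at least one objective.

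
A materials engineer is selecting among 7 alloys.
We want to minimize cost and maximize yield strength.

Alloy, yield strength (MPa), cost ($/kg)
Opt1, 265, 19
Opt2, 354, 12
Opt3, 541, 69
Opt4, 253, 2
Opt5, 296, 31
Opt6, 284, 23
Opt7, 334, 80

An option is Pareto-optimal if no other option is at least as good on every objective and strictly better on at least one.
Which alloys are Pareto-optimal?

Opt2, Opt3, Opt4

Opt1: dominated by Opt2 (yield strength 354≥265, cost 12≤19).
Opt2: not dominated.
Opt3: not dominated (best yield strength).
Opt4: not dominated (best cost).
Opt5: dominated by Opt2 (yield strength 354≥296, cost 12≤31).
Opt6: dominated by Opt2 (yield strength 354≥284, cost 12≤23).
Opt7: dominated by Opt2 (yield strength 354≥334, cost 12≤80).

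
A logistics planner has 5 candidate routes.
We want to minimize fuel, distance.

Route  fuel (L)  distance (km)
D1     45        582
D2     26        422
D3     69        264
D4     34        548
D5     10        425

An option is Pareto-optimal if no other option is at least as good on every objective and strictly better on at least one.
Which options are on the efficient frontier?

D2, D3, D5

D1: dominated by D2 (fuel 26≤45, distance 422≤582).
D2: not dominated.
D3: not dominated (best distance).
D4: dominated by D2 (fuel 26≤34, distance 422≤548).
D5: not dominated (best fuel).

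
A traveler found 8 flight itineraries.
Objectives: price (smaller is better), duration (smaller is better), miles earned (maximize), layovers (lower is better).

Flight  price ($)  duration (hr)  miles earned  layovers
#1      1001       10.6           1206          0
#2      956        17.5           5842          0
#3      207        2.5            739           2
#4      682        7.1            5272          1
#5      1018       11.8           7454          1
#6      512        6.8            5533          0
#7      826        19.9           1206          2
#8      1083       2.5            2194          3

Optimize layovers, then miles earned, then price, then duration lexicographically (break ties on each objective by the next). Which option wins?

First minimize layovers: best is 0, kept {#1, #2, #6}.
Then maximize miles earned: best is 5842, kept {#2}.

#2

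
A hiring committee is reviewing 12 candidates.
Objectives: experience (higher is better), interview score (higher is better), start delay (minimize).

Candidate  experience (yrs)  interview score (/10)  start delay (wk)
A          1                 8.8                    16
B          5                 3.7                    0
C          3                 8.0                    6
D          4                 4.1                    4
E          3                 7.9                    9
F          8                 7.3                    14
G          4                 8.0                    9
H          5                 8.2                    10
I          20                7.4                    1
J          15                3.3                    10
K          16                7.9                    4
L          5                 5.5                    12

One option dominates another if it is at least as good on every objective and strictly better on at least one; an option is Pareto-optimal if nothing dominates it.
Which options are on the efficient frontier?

A: not dominated (best interview score).
B: not dominated (best start delay).
C: not dominated.
D: dominated by I (experience 20≥4, interview score 7.4≥4.1, start delay 1≤4).
E: dominated by C (experience 3≥3, interview score 8.0≥7.9, start delay 6≤9).
F: dominated by I (experience 20≥8, interview score 7.4≥7.3, start delay 1≤14).
G: not dominated.
H: not dominated.
I: not dominated (best experience).
J: dominated by I (experience 20≥15, interview score 7.4≥3.3, start delay 1≤10).
K: not dominated.
L: dominated by H (experience 5≥5, interview score 8.2≥5.5, start delay 10≤12).

A, B, C, G, H, I, K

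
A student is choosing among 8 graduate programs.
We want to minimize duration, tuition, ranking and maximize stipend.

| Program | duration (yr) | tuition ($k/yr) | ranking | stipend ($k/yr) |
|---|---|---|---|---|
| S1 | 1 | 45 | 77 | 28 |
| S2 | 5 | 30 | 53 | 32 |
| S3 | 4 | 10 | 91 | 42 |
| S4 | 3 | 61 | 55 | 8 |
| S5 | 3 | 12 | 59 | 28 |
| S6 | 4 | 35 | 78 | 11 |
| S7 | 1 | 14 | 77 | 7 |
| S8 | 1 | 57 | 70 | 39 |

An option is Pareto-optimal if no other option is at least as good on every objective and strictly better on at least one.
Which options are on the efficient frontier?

S1, S2, S3, S4, S5, S7, S8

S1: not dominated.
S2: not dominated (best ranking).
S3: not dominated (best tuition).
S4: not dominated.
S5: not dominated.
S6: dominated by S5 (duration 3≤4, tuition 12≤35, ranking 59≤78, stipend 28≥11).
S7: not dominated.
S8: not dominated.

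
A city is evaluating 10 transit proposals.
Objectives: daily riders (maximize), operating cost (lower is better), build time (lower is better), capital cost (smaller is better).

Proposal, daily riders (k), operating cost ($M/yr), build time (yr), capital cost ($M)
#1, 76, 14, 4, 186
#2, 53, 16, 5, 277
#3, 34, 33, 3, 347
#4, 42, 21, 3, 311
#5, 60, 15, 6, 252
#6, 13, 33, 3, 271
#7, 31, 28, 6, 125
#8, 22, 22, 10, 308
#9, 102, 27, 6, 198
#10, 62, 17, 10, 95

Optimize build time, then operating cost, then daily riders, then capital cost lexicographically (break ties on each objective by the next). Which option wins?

First minimize build time: best is 3, kept {#3, #4, #6}.
Then minimize operating cost: best is 21, kept {#4}.

#4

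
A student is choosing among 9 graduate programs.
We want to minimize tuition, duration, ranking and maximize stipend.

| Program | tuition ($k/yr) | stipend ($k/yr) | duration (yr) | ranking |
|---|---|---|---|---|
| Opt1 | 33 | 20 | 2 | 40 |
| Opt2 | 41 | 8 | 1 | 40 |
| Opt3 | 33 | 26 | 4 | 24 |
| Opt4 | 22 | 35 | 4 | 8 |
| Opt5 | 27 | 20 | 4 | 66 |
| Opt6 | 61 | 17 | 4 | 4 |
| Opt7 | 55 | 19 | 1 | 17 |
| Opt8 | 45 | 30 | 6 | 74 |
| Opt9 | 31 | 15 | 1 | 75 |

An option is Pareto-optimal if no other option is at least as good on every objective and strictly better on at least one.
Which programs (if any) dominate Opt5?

Opt4: tuition 22≤27, stipend 35≥20, duration 4≤4, ranking 8≤66 — dominates Opt5.
Others (Opt1, Opt2, Opt3, Opt6, Opt7, Opt8, Opt9) are each worse than Opt5 on at least one objective.

Opt4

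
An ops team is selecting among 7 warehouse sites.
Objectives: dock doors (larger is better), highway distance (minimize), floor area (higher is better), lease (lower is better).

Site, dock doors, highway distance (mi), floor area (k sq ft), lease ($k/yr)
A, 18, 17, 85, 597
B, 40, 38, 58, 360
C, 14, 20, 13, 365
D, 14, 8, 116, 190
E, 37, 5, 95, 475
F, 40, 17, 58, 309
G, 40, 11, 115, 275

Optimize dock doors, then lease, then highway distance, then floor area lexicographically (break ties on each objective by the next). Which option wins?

G

First maximize dock doors: best is 40, kept {B, F, G}.
Then minimize lease: best is 275, kept {G}.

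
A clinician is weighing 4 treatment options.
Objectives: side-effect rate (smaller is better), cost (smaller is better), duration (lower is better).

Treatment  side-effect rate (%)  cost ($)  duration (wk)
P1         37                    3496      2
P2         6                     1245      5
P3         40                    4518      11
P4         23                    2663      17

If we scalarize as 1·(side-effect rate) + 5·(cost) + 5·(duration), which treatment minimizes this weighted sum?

P2

P1: 1·37 + 5·3496 + 5·2 = 17527
P2: 1·6 + 5·1245 + 5·5 = 6256
P3: 1·40 + 5·4518 + 5·11 = 22685
P4: 1·23 + 5·2663 + 5·17 = 13423
Lowest: P2 at 6256.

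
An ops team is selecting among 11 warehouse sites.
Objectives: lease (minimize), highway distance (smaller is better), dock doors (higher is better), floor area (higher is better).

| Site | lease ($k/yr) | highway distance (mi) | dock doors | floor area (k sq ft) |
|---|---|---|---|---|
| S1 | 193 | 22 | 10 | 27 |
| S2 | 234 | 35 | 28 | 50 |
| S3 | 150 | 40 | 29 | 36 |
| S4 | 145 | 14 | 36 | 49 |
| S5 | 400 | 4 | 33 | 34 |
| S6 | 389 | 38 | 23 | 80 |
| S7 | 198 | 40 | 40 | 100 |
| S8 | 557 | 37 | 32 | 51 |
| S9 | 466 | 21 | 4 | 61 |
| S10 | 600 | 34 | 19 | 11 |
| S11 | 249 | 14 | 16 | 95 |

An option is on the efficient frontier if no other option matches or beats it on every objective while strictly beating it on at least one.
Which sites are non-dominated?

S2, S4, S5, S6, S7, S8, S11

S1: dominated by S4 (lease 145≤193, highway distance 14≤22, dock doors 36≥10, floor area 49≥27).
S2: not dominated.
S3: dominated by S4 (lease 145≤150, highway distance 14≤40, dock doors 36≥29, floor area 49≥36).
S4: not dominated (best lease).
S5: not dominated (best highway distance).
S6: not dominated.
S7: not dominated (best dock doors).
S8: not dominated.
S9: dominated by S11 (lease 249≤466, highway distance 14≤21, dock doors 16≥4, floor area 95≥61).
S10: dominated by S4 (lease 145≤600, highway distance 14≤34, dock doors 36≥19, floor area 49≥11).
S11: not dominated.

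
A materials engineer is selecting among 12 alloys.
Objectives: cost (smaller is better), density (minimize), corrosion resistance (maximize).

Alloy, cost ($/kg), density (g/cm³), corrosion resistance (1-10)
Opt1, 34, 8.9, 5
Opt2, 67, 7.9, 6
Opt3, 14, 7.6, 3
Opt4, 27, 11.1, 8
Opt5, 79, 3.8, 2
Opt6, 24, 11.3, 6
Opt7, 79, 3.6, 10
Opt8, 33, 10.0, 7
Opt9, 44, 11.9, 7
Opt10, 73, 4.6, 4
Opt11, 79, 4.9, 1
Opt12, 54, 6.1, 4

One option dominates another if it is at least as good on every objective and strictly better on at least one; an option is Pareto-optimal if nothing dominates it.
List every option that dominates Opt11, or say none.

Opt5: cost 79≤79, density 3.8≤4.9, corrosion resistance 2≥1 — dominates Opt11.
Opt7: cost 79≤79, density 3.6≤4.9, corrosion resistance 10≥1 — dominates Opt11.
Opt10: cost 73≤79, density 4.6≤4.9, corrosion resistance 4≥1 — dominates Opt11.
Others (Opt1, Opt2, Opt3, Opt4, Opt6, Opt8, Opt9, Opt12) are each worse than Opt11 on at least one objective.

Opt5, Opt7, Opt10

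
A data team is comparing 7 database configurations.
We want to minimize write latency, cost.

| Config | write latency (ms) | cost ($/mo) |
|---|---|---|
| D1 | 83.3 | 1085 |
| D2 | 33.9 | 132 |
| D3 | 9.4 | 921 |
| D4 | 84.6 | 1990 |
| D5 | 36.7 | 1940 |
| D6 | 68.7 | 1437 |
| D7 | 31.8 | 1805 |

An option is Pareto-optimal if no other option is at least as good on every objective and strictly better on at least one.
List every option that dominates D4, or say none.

D1, D2, D3, D5, D6, D7

D1: write latency 83.3≤84.6, cost 1085≤1990 — dominates D4.
D2: write latency 33.9≤84.6, cost 132≤1990 — dominates D4.
D3: write latency 9.4≤84.6, cost 921≤1990 — dominates D4.
D5: write latency 36.7≤84.6, cost 1940≤1990 — dominates D4.
D6: write latency 68.7≤84.6, cost 1437≤1990 — dominates D4.
D7: write latency 31.8≤84.6, cost 1805≤1990 — dominates D4.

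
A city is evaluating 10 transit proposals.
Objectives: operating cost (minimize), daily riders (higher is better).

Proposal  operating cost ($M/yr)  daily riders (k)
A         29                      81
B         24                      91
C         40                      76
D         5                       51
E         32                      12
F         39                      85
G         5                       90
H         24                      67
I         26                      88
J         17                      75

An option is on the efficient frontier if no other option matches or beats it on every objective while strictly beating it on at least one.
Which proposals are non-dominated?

A: dominated by B (operating cost 24≤29, daily riders 91≥81).
B: not dominated (best daily riders).
C: dominated by A (operating cost 29≤40, daily riders 81≥76).
D: dominated by G (operating cost 5≤5, daily riders 90≥51).
E: dominated by A (operating cost 29≤32, daily riders 81≥12).
F: dominated by B (operating cost 24≤39, daily riders 91≥85).
G: not dominated.
H: dominated by B (operating cost 24≤24, daily riders 91≥67).
I: dominated by B (operating cost 24≤26, daily riders 91≥88).
J: dominated by G (operating cost 5≤17, daily riders 90≥75).

B, G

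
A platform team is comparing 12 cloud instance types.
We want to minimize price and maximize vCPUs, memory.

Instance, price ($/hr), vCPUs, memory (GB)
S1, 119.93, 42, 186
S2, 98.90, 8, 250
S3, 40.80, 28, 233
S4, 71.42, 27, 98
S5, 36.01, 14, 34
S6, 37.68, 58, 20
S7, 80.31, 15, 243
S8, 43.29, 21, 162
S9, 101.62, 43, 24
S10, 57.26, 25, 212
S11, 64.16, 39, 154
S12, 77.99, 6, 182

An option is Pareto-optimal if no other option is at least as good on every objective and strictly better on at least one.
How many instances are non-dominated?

S1: not dominated.
S2: not dominated (best memory).
S3: not dominated.
S4: dominated by S3 (price 40.80≤71.42, vCPUs 28≥27, memory 233≥98).
S5: not dominated (best price).
S6: not dominated (best vCPUs).
S7: not dominated.
S8: dominated by S3 (price 40.80≤43.29, vCPUs 28≥21, memory 233≥162).
S9: not dominated.
S10: dominated by S3 (price 40.80≤57.26, vCPUs 28≥25, memory 233≥212).
S11: not dominated.
S12: dominated by S3 (price 40.80≤77.99, vCPUs 28≥6, memory 233≥182).
Pareto-optimal: S1, S2, S3, S5, S6, S7, S9, S11 → 8.

8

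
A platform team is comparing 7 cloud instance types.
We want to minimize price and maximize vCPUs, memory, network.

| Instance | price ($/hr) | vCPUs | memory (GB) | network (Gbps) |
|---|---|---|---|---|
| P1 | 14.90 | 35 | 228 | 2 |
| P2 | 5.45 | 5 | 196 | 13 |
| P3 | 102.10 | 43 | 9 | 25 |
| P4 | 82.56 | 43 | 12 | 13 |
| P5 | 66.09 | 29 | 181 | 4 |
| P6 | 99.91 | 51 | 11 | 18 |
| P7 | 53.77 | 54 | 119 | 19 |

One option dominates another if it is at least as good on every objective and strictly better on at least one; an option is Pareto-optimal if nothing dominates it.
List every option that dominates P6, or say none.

P7: price 53.77≤99.91, vCPUs 54≥51, memory 119≥11, network 19≥18 — dominates P6.
Others (P1, P2, P3, P4, P5) are each worse than P6 on at least one objective.

P7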